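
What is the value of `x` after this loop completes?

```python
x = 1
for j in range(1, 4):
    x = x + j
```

Start at 1, add 1 through 3
`x` takes the values: 1 → 2 → 4 → 7

Answer: 7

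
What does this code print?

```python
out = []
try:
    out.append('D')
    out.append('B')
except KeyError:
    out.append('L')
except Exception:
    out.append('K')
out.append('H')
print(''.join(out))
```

Execution trace: 'D' (try body) → 'B' (try body, no exception) → 'H' (after the try/except). Output: DBH

Answer: DBH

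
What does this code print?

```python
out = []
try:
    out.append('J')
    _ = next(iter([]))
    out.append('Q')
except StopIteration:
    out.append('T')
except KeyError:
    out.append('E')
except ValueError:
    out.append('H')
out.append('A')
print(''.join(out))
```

Execution trace: 'J' (try body) → 'T' (except StopIteration) → 'A' (after the try/except). Output: JTA

Answer: JTA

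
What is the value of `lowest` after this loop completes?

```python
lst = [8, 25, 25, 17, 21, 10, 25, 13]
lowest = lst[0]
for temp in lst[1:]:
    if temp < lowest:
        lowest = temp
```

Minimum of [8, 25, 25, 17, 21, 10, 25, 13]
`lowest` takes the values: 8

Answer: 8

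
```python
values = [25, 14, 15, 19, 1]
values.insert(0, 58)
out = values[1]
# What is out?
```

Trace:
`values = [25, 14, 15, 19, 1]` → values = [25, 14, 15, 19, 1]
`values.insert(0, 58)` → values = [58, 25, 14, 15, 19, 1]
`out = values[1]` → out = 25
So out = 25

Answer: 25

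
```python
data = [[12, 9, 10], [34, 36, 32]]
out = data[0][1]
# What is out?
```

Trace:
`data = [[12, 9, 10], [34, 36, 32]]` → data = [[12, 9, 10], [34, 36, 32]]
`out = data[0][1]` → out = 9
So out = 9

Answer: 9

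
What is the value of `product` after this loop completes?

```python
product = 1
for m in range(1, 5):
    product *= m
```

4! = 24
`product` takes the values: 1 → 2 → 6 → 24

Answer: 24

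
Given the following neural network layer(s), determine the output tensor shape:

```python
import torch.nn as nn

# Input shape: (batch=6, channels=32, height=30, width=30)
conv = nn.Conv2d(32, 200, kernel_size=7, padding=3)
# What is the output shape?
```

Input: (6, 32, 30, 30) -> Output: (6, 200, 30, 30)

Answer: (6, 200, 30, 30)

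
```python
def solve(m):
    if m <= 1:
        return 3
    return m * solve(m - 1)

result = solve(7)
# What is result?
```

solve(7) = 7 * 6 * 5 * 4 * 3 * 2 * 3 = 15120

Answer: 15120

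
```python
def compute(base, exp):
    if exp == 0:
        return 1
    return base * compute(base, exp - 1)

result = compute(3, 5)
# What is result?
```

compute(3, 5) = 3 * 3 * 3 * 3 * 3 = 243

Answer: 243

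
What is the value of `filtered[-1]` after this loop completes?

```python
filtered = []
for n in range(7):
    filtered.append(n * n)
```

Last element of squares 0 to 6
`filtered` takes the values: [] → [0] → [0, 1] → [0, 1, 4] → [0, 1, 4, 9] → [0, 1, 4, 9, 16] → [0, 1, 4, 9, 16, 25] → [0, 1, 4, 9, 16, 25, 36]
So `filtered[-1]` = 36

Answer: 36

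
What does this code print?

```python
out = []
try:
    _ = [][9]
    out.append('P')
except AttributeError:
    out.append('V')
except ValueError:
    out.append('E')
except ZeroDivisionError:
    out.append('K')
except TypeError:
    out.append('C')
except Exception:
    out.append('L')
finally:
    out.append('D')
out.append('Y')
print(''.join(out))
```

Execution trace: 'L' (except Exception) → 'D' (finally) → 'Y' (after the try/except). Output: LDY

Answer: LDY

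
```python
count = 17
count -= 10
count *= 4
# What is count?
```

Trace:
`count = 17` → count = 17
`count -= 10` → count = 7
`count *= 4` → count = 28
So count = 28

Answer: 28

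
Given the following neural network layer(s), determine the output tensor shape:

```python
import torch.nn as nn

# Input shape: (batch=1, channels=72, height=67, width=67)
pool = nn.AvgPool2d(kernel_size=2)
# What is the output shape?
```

Input: (1, 72, 67, 67) -> Output: (1, 72, 33, 33)

Answer: (1, 72, 33, 33)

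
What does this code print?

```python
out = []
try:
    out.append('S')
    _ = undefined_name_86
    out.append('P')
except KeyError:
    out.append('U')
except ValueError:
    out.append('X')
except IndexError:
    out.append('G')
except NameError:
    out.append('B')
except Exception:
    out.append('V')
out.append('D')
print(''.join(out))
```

Execution trace: 'S' (try body) → 'B' (except NameError) → 'D' (after the try/except). Output: SBD

Answer: SBD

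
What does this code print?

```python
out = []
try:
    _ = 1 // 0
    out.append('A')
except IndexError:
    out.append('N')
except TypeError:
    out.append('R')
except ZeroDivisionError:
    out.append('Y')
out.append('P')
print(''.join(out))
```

Execution trace: 'Y' (except ZeroDivisionError) → 'P' (after the try/except). Output: YP

Answer: YP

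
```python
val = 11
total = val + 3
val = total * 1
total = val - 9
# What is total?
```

Trace:
`val = 11` → val = 11
`total = val + 3` → total = 14
`val = total * 1` → val = 14
`total = val - 9` → total = 5
So total = 5

Answer: 5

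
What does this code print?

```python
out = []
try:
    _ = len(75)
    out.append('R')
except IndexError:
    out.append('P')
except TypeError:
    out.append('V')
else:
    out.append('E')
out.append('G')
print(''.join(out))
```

Execution trace: 'V' (except TypeError) → 'G' (after the try/except). Output: VG

Answer: VG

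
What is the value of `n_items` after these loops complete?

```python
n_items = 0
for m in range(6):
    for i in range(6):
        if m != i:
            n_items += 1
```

6² - 6 (exclude diagonal)
`n_items` takes the values: 0 → 1 → 2 → 3 → 4 → 5 → 6 → 7 → 8 → 9 → 10 → 11 → 12 → 13 → 14 → 15 → 16 → 17 → 18 → 19 → 20 → 21 → 22 → 23 → 24 → 25 → 26 → 27 → 28 → 29 → 30

Answer: 30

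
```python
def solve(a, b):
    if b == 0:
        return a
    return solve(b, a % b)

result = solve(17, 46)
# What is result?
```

solve(17, 46) -> solve(46, 17) -> solve(17, 12) -> solve(12, 5) -> solve(5, 2) -> solve(2, 1) -> solve(1, 0) -> 1

Answer: 1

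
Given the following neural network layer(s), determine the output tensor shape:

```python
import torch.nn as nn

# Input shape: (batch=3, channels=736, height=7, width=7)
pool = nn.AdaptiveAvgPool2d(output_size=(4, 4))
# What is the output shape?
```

Input: (3, 736, 7, 7) -> Output: (3, 736, 4, 4)

Answer: (3, 736, 4, 4)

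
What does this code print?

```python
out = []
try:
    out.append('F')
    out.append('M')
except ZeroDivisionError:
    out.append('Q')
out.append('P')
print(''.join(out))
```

Execution trace: 'F' (try body) → 'M' (try body, no exception) → 'P' (after the try/except). Output: FMP

Answer: FMP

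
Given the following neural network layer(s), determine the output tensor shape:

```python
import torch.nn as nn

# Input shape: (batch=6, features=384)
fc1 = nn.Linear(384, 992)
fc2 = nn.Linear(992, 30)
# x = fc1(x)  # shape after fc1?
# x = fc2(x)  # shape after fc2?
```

Input: (6, 384) -> after fc1: (6, 992) -> Output: (6, 30)

Answer: (6, 30)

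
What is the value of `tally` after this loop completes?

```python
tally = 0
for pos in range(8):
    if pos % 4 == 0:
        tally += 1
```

Count numbers divisible by 4 in range(8)
`tally` takes the values: 0 → 1 → 2

Answer: 2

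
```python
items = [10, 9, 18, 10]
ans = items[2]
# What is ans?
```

Trace:
`items = [10, 9, 18, 10]` → items = [10, 9, 18, 10]
`ans = items[2]` → ans = 18
So ans = 18

Answer: 18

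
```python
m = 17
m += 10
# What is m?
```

Trace:
`m = 17` → m = 17
`m += 10` → m = 27
So m = 27

Answer: 27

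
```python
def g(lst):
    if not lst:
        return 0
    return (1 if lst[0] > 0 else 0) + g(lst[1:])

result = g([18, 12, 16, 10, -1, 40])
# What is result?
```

Count of positive elements in [18, 12, 16, 10, -1, 40] = 5

Answer: 5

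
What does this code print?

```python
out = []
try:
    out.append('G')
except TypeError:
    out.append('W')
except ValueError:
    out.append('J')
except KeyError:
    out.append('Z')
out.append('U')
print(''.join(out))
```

Execution trace: 'G' (try body, no exception) → 'U' (after the try/except). Output: GU

Answer: GU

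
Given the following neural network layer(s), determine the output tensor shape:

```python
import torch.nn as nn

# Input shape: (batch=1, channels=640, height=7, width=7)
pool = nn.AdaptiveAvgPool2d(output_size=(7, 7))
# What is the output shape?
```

Input: (1, 640, 7, 7) -> Output: (1, 640, 7, 7)

Answer: (1, 640, 7, 7)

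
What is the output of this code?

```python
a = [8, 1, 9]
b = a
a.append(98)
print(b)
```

Key concept: basic list aliasing.
Step by step:
`a = [8, 1, 9]` → a = [8, 1, 9]
`b = a` → b = [8, 1, 9] (same object as a)
`a.append(98)` → a = [8, 1, 9, 98] (same object as b); b = [8, 1, 9, 98] (same object as a)
`print(b)` → prints [8, 1, 9, 98]

Answer: [8, 1, 9, 98]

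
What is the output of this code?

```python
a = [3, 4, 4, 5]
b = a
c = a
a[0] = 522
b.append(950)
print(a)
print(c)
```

Key concept: multiple aliases.
Step by step:
`a = [3, 4, 4, 5]` → a = [3, 4, 4, 5]
`b = a` → b = [3, 4, 4, 5] (same object as a)
`c = a` → c = [3, 4, 4, 5] (same object as a, b)
`a[0] = 522` → a = [522, 4, 4, 5] (same object as b, c); b = [522, 4, 4, 5] (same object as a, c); c = [522, 4, 4, 5] (same object as a, b)
`b.append(950)` → a = [522, 4, 4, 5, 950] (same object as b, c); b = [522, 4, 4, 5, 950] (same object as a, c); c = [522, 4, 4, 5, 950] (same object as a, b)
`print(a)` → prints [522, 4, 4, 5, 950]
`print(c)` → prints [522, 4, 4, 5, 950]

Answer:
[522, 4, 4, 5, 950]
[522, 4, 4, 5, 950]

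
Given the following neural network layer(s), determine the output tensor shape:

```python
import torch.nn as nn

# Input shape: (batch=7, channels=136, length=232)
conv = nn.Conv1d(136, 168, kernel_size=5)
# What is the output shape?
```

Input: (7, 136, 232) -> Output: (7, 168, 228)

Answer: (7, 168, 228)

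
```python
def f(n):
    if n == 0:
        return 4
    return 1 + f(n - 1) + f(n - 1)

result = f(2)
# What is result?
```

f(n) = 1 + 2·f(n-1), f(0)=4. Closed form: (4+1)·2^2 - 1 = 19.

Answer: 19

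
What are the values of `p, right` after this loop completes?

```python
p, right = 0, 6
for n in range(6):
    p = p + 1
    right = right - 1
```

p goes 0→6, right goes 6→0
`p, right` takes the values: (0, 6) → (1, 6) → (1, 5) → (2, 5) → (2, 4) → (3, 4) → (3, 3) → (4, 3) → (4, 2) → (5, 2) → (5, 1) → (6, 1) → (6, 0)

Answer: 6, 0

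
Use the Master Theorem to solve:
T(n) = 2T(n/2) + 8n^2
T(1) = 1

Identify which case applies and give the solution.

a=2, b=2, f(n)=8n^2. log_2(2) = 1. Since c=2 > 1 and the regularity condition holds (2(n/2)^2 = (2/2^2)n^2 with 2/2^2 < 1), Case 3 applies: T(n) = Θ(f(n)) = O(n^2).

Answer: O(n^2) - Case 3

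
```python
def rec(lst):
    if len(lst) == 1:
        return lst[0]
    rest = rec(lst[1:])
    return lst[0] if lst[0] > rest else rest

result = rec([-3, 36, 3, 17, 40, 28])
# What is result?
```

Recursive max over [-3, 36, 3, 17, 40, 28] = 40

Answer: 40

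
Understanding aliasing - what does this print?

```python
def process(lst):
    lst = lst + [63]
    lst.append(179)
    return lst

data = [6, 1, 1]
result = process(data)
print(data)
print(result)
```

Key concept: rebinding parameter vs mutation.
Step by step:
`data = [6, 1, 1]` → data = [6, 1, 1]
`result = process(data)` → result = [6, 1, 1, 63, 179]
`print(data)` → prints [6, 1, 1]
`print(result)` → prints [6, 1, 1, 63, 179]

Answer:
[6, 1, 1]
[6, 1, 1, 63, 179]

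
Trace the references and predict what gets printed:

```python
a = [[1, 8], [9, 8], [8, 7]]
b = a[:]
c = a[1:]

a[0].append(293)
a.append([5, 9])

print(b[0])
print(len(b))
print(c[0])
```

Key concept: slice with nested mutation.
Step by step:
`a = [[1, 8], [9, 8], [8, 7]]` → a = [[1, 8], [9, 8], [8, 7]]
`b = a[:]` → b = [[1, 8], [9, 8], [8, 7]]
`c = a[1:]` → c = [[9, 8], [8, 7]]
`a[0].append(293)` → a = [[1, 8, 293], [9, 8], [8, 7]]; b = [[1, 8, 293], [9, 8], [8, 7]]
`a.append([5, 9])` → a = [[1, 8, 293], [9, 8], [8, 7], [5, 9]]
`print(b[0])` → prints [1, 8, 293]
`print(len(b))` → prints 3
`print(c[0])` → prints [9, 8]

Answer:
[1, 8, 293]
3
[9, 8]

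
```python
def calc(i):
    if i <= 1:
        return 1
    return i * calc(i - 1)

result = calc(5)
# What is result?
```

calc(5) = 5 * 4 * 3 * 2 * 1 = 120

Answer: 120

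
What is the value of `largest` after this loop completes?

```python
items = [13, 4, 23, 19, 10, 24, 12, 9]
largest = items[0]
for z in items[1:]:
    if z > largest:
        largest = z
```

Maximum of [13, 4, 23, 19, 10, 24, 12, 9]
`largest` takes the values: 13 → 23 → 24

Answer: 24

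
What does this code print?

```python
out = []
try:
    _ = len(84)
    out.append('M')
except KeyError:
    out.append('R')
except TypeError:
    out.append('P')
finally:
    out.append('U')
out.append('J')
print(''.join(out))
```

Execution trace: 'P' (except TypeError) → 'U' (finally) → 'J' (after the try/except). Output: PUJ

Answer: PUJ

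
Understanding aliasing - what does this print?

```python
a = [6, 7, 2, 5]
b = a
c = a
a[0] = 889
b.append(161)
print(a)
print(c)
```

Key concept: multiple aliases.
Step by step:
`a = [6, 7, 2, 5]` → a = [6, 7, 2, 5]
`b = a` → b = [6, 7, 2, 5] (same object as a)
`c = a` → c = [6, 7, 2, 5] (same object as a, b)
`a[0] = 889` → a = [889, 7, 2, 5] (same object as b, c); b = [889, 7, 2, 5] (same object as a, c); c = [889, 7, 2, 5] (same object as a, b)
`b.append(161)` → a = [889, 7, 2, 5, 161] (same object as b, c); b = [889, 7, 2, 5, 161] (same object as a, c); c = [889, 7, 2, 5, 161] (same object as a, b)
`print(a)` → prints [889, 7, 2, 5, 161]
`print(c)` → prints [889, 7, 2, 5, 161]

Answer:
[889, 7, 2, 5, 161]
[889, 7, 2, 5, 161]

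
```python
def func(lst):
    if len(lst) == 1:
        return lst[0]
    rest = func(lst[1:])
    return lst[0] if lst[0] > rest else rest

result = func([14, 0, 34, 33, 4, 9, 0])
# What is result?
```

Recursive max over [14, 0, 34, 33, 4, 9, 0] = 34

Answer: 34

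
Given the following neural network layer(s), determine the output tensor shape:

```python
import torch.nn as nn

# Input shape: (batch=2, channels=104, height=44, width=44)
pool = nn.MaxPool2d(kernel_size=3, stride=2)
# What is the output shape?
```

Input: (2, 104, 44, 44) -> Output: (2, 104, 21, 21)

Answer: (2, 104, 21, 21)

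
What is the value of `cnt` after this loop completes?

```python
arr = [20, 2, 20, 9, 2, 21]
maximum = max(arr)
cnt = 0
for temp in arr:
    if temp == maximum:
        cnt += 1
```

Count of max value 21 in [20, 2, 20, 9, 2, 21]
`cnt` takes the values: 0 → 1

Answer: 1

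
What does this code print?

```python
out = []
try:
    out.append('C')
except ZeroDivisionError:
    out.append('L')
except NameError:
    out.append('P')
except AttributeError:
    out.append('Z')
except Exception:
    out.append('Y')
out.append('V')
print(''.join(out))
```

Execution trace: 'C' (try body, no exception) → 'V' (after the try/except). Output: CV

Answer: CV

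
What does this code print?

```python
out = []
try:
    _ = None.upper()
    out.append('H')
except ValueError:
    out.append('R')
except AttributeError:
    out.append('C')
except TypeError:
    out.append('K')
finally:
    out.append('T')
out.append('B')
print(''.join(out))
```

Execution trace: 'C' (except AttributeError) → 'T' (finally) → 'B' (after the try/except). Output: CTB

Answer: CTB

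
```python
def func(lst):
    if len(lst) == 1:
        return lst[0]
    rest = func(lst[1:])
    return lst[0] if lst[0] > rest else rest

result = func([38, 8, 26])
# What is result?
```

Recursive max over [38, 8, 26] = 38

Answer: 38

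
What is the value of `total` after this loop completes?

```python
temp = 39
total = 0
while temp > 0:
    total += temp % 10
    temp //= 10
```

Sum digits of 39
`total` takes the values: 0 → 9 → 12

Answer: 12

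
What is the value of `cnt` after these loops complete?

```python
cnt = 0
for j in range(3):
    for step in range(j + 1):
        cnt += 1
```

Triangle: 1 + 2 + ... + 3
`cnt` takes the values: 0 → 1 → 2 → 3 → 4 → 5 → 6

Answer: 6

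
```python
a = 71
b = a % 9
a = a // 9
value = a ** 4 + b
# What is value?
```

Trace:
`a = 71` → a = 71
`b = a % 9` → b = 8
`a = a // 9` → a = 7
`value = a ** 4 + b` → value = 2409
So value = 2409

Answer: 2409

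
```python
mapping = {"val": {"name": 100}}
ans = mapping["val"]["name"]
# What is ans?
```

Trace:
`mapping = {"val": {"name": 100}}` → mapping = {'val': {'name': 100}}
`ans = mapping["val"]["name"]` → ans = 100
So ans = 100

Answer: 100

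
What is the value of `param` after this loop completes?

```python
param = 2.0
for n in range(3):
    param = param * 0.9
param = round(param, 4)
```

Exponential decay: 2.0 * 0.9^3
`param` takes the values: 2.0 → 1.8 → 1.62 → 1.458

Answer: 1.458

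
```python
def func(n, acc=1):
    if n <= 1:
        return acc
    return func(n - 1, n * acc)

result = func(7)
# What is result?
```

Accumulator trace (n, acc): (7, 1) -> (6, 7) -> (5, 42) -> (4, 210) -> (3, 840) -> (2, 2520) -> (1, 5040) -> return 5040

Answer: 5040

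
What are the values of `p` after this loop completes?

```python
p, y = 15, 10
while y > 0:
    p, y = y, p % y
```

GCD of 15 and 10
`p` takes the values: 15 → 10 → 5

Answer: 5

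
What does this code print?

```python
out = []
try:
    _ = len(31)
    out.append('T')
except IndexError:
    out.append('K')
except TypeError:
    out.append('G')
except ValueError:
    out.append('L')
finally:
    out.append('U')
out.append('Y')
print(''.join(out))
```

Execution trace: 'G' (except TypeError) → 'U' (finally) → 'Y' (after the try/except). Output: GUY

Answer: GUY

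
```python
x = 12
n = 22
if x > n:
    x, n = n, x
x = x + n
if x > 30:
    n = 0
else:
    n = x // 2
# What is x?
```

Trace:
`x = 12` → x = 12
`n = 22` → n = 22
`if x > n: ...` → x > n is False → no variable changes
`x = x + n` → x = 34
`if x > 30: ...` → x > 30 is True → n = 0
So x = 34

Answer: 34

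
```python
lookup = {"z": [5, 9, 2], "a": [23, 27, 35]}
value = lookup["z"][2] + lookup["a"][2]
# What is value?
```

Trace:
`lookup = {"z": [5, 9, 2], "a": [23, 27, 35]}` → lookup = {'z': [5, 9, 2], 'a': [23, 27, 35]}
`value = lookup["z"][2] + lookup["a"][2]` → value = 37
So value = 37

Answer: 37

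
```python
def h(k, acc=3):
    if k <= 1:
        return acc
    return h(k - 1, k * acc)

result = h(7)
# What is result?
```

Accumulator trace (n, acc): (7, 3) -> (6, 21) -> (5, 126) -> (4, 630) -> (3, 2520) -> (2, 7560) -> (1, 15120) -> return 15120

Answer: 15120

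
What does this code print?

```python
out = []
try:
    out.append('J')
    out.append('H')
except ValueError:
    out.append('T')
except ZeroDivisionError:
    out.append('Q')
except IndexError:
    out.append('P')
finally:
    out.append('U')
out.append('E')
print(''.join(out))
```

Execution trace: 'J' (try body) → 'H' (try body, no exception) → 'U' (finally) → 'E' (after the try/except). Output: JHUE

Answer: JHUE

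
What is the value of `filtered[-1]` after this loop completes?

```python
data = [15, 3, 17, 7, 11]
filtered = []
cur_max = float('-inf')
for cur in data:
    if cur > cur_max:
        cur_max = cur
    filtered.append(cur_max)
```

Running max ends at 17
`filtered` takes the values: [] → [15] → [15, 15] → [15, 15, 17] → [15, 15, 17, 17] → [15, 15, 17, 17, 17]
So `filtered[-1]` = 17

Answer: 17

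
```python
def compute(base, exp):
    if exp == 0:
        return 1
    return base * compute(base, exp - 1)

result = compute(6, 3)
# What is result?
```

compute(6, 3) = 6 * 6 * 6 = 216

Answer: 216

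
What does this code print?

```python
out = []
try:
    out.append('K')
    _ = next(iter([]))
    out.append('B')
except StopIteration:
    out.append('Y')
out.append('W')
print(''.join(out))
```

Execution trace: 'K' (try body) → 'Y' (except StopIteration) → 'W' (after the try/except). Output: KYW

Answer: KYW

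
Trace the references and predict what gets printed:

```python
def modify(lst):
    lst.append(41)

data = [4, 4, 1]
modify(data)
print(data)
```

Key concept: function modifies passed list.
Step by step:
`data = [4, 4, 1]` → data = [4, 4, 1]
`modify(data)` → data = [4, 4, 1, 41]
`print(data)` → prints [4, 4, 1, 41]

Answer: [4, 4, 1, 41]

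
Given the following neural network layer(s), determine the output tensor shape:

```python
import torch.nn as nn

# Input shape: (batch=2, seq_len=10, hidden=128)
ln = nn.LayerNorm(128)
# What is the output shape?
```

Input: (2, 10, 128) -> Output: (2, 10, 128)

Answer: (2, 10, 128)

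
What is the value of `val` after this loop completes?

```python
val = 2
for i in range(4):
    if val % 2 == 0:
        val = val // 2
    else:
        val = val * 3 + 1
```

Collatz-style transformation from 2
`val` takes the values: 2 → 1 → 4 → 2 → 1

Answer: 1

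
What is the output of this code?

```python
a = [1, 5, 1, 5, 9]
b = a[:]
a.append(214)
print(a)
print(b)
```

Key concept: slice [:] creates copy.
Step by step:
`a = [1, 5, 1, 5, 9]` → a = [1, 5, 1, 5, 9]
`b = a[:]` → b = [1, 5, 1, 5, 9]
`a.append(214)` → a = [1, 5, 1, 5, 9, 214]
`print(a)` → prints [1, 5, 1, 5, 9, 214]
`print(b)` → prints [1, 5, 1, 5, 9]

Answer:
[1, 5, 1, 5, 9, 214]
[1, 5, 1, 5, 9]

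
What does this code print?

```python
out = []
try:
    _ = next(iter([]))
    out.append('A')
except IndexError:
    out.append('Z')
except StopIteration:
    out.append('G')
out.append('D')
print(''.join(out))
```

Execution trace: 'G' (except StopIteration) → 'D' (after the try/except). Output: GD

Answer: GD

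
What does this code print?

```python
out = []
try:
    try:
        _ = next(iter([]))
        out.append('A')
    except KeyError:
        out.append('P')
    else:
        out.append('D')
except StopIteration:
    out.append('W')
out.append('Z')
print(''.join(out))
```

Execution trace: 'W' (outer except StopIteration) → 'Z' (after the try/except). Output: WZ

Answer: WZ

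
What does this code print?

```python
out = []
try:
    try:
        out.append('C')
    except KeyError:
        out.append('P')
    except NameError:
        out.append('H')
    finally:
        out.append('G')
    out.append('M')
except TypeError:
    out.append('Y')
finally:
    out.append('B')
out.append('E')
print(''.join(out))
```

Execution trace: 'C' (inner try body, no exception) → 'G' (inner finally) → 'M' (try body, no exception) → 'B' (finally) → 'E' (after the try/except). Output: CGMBE

Answer: CGMBE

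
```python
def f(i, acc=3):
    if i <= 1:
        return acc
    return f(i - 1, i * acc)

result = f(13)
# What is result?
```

Accumulator trace (n, acc): (13, 3) -> (12, 39) -> (11, 468) -> (10, 5148) -> (9, 51480) -> (8, 463320) -> (7, 3706560) -> (6, 25945920) -> (5, 155675520) -> (4, 778377600) -> (3, 3113510400) -> (2, 9340531200) -> (1, 18681062400) -> return 18681062400

Answer: 18681062400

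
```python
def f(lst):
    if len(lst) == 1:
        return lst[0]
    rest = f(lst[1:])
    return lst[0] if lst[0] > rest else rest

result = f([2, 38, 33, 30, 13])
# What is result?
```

Recursive max over [2, 38, 33, 30, 13] = 38

Answer: 38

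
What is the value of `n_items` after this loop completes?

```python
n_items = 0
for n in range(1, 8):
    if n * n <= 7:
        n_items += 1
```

Count numbers where n² ≤ 7
`n_items` takes the values: 0 → 1 → 2

Answer: 2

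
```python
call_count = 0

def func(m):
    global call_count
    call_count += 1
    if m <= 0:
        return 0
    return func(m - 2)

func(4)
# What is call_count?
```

Linear recursion stepping by 2: 3 calls from m=4 down to ≤0.

Answer: 3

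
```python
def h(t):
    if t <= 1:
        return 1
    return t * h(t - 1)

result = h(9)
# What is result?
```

h(9) = 9 * 8 * 7 * 6 * 5 * 4 * 3 * 2 * 1 = 362880

Answer: 362880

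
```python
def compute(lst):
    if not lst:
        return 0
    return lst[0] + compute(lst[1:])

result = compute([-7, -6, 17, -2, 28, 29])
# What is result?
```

(-7) + (-6) + 17 + (-2) + 28 + 29 + 0 = 59

Answer: 59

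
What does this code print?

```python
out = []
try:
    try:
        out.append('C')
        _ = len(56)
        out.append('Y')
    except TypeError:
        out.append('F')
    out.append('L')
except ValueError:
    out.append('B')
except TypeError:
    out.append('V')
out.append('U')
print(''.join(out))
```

Execution trace: 'C' (inner try body) → 'F' (inner except TypeError) → 'L' (try body, no exception) → 'U' (after the try/except). Output: CFLU

Answer: CFLU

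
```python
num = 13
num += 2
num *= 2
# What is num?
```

Trace:
`num = 13` → num = 13
`num += 2` → num = 15
`num *= 2` → num = 30
So num = 30

Answer: 30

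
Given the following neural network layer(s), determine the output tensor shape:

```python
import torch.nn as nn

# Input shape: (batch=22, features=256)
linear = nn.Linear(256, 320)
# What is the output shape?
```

Input: (22, 256) -> Output: (22, 320)

Answer: (22, 320)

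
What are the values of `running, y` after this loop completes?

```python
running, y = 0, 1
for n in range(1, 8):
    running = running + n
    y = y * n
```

Sum and factorial of 1 to 7
`running, y` takes the values: (0, 1) → (1, 1) → (3, 1) → (3, 2) → (6, 2) → (6, 6) → (10, 6) → (10, 24) → (15, 24) → (15, 120) → (21, 120) → (21, 720) → (28, 720) → (28, 5040)

Answer: 28, 5040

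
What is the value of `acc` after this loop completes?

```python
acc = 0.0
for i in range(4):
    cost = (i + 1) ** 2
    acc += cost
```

Sum of squared losses 1² + 2² + ... + 4²
`acc` takes the values: 0.0 → 1.0 → 5.0 → 14.0 → 30.0

Answer: 30.0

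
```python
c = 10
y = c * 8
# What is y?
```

Trace:
`c = 10` → c = 10
`y = c * 8` → y = 80
So y = 80

Answer: 80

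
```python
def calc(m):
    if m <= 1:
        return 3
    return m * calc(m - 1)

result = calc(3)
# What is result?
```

calc(3) = 3 * 2 * 3 = 18

Answer: 18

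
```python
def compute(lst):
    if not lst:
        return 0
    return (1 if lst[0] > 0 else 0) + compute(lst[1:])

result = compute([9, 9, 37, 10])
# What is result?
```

Count of positive elements in [9, 9, 37, 10] = 4

Answer: 4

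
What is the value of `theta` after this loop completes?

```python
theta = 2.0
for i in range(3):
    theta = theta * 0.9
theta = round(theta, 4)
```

Exponential decay: 2.0 * 0.9^3
`theta` takes the values: 2.0 → 1.8 → 1.62 → 1.458

Answer: 1.458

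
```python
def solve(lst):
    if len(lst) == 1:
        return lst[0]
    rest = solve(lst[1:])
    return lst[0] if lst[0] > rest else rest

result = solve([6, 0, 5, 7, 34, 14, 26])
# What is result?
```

Recursive max over [6, 0, 5, 7, 34, 14, 26] = 34

Answer: 34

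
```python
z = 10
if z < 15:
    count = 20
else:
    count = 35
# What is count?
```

Trace:
`z = 10` → z = 10
`if z < 15: ...` → z < 15 is True → count = 20
So count = 20

Answer: 20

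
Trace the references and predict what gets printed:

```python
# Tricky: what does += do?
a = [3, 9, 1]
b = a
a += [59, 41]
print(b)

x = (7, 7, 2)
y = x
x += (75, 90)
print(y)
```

Key concept: += behavior differs for mutable vs immutable.
Step by step:
`a = [3, 9, 1]` → a = [3, 9, 1]
`b = a` → b = [3, 9, 1] (same object as a)
`a += [59, 41]` → a = [3, 9, 1, 59, 41] (same object as b); b = [3, 9, 1, 59, 41] (same object as a)
`print(b)` → prints [3, 9, 1, 59, 41]
`x = (7, 7, 2)` → x = (7, 7, 2)
`y = x` → y = (7, 7, 2)
`x += (75, 90)` → x = (7, 7, 2, 75, 90)
`print(y)` → prints (7, 7, 2)

Answer:
[3, 9, 1, 59, 41]
(7, 7, 2)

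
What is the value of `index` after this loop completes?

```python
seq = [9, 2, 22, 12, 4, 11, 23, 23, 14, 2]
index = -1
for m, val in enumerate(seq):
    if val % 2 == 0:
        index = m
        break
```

First even number index in [9, 2, 22, 12, 4, 11, 23, 23, 14, 2]
`index` takes the values: -1 → 1

Answer: 1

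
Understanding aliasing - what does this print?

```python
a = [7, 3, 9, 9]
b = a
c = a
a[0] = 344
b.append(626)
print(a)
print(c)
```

Key concept: multiple aliases.
Step by step:
`a = [7, 3, 9, 9]` → a = [7, 3, 9, 9]
`b = a` → b = [7, 3, 9, 9] (same object as a)
`c = a` → c = [7, 3, 9, 9] (same object as a, b)
`a[0] = 344` → a = [344, 3, 9, 9] (same object as b, c); b = [344, 3, 9, 9] (same object as a, c); c = [344, 3, 9, 9] (same object as a, b)
`b.append(626)` → a = [344, 3, 9, 9, 626] (same object as b, c); b = [344, 3, 9, 9, 626] (same object as a, c); c = [344, 3, 9, 9, 626] (same object as a, b)
`print(a)` → prints [344, 3, 9, 9, 626]
`print(c)` → prints [344, 3, 9, 9, 626]

Answer:
[344, 3, 9, 9, 626]
[344, 3, 9, 9, 626]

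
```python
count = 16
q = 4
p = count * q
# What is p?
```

Trace:
`count = 16` → count = 16
`q = 4` → q = 4
`p = count * q` → p = 64
So p = 64

Answer: 64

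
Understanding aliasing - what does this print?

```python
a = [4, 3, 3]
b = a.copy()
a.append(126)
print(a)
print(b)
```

Key concept: list.copy() creates independent copy.
Step by step:
`a = [4, 3, 3]` → a = [4, 3, 3]
`b = a.copy()` → b = [4, 3, 3]
`a.append(126)` → a = [4, 3, 3, 126]
`print(a)` → prints [4, 3, 3, 126]
`print(b)` → prints [4, 3, 3]

Answer:
[4, 3, 3, 126]
[4, 3, 3]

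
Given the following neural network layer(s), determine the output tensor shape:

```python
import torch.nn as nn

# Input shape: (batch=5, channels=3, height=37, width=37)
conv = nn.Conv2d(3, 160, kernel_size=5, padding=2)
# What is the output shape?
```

Input: (5, 3, 37, 37) -> Output: (5, 160, 37, 37)

Answer: (5, 160, 37, 37)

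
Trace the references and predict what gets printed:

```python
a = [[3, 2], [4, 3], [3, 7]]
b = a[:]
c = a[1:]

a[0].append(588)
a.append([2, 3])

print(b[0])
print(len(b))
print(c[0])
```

Key concept: slice with nested mutation.
Step by step:
`a = [[3, 2], [4, 3], [3, 7]]` → a = [[3, 2], [4, 3], [3, 7]]
`b = a[:]` → b = [[3, 2], [4, 3], [3, 7]]
`c = a[1:]` → c = [[4, 3], [3, 7]]
`a[0].append(588)` → a = [[3, 2, 588], [4, 3], [3, 7]]; b = [[3, 2, 588], [4, 3], [3, 7]]
`a.append([2, 3])` → a = [[3, 2, 588], [4, 3], [3, 7], [2, 3]]
`print(b[0])` → prints [3, 2, 588]
`print(len(b))` → prints 3
`print(c[0])` → prints [4, 3]

Answer:
[3, 2, 588]
3
[4, 3]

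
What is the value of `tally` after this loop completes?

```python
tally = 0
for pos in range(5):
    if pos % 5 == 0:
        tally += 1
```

Count numbers divisible by 5 in range(5)
`tally` takes the values: 0 → 1

Answer: 1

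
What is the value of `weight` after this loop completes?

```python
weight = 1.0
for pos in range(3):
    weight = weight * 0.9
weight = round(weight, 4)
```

Exponential decay: 1.0 * 0.9^3
`weight` takes the values: 1.0 → 0.9 → 0.81 → 0.729

Answer: 0.729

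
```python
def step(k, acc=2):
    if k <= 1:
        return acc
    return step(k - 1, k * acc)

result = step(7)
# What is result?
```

Accumulator trace (n, acc): (7, 2) -> (6, 14) -> (5, 84) -> (4, 420) -> (3, 1680) -> (2, 5040) -> (1, 10080) -> return 10080

Answer: 10080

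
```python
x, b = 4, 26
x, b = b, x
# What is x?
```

Trace:
`x, b = 4, 26` → x = 4; b = 26
`x, b = b, x` → x = 26; b = 4
So x = 26

Answer: 26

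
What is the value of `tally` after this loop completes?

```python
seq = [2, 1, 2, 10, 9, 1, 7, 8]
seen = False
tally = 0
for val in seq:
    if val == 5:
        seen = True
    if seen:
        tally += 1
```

Count elements after first 5 in [2, 1, 2, 10, 9, 1, 7, 8]
`tally` takes the values: 0

Answer: 0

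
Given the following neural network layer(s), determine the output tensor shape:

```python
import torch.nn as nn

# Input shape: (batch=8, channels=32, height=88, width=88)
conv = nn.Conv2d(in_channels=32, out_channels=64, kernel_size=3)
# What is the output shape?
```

Input: (8, 32, 88, 88) -> Output: (8, 64, 86, 86)

Answer: (8, 64, 86, 86)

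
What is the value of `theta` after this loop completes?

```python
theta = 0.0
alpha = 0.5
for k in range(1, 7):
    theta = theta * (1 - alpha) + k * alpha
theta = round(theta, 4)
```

Moving average with lr=0.5
`theta` takes the values: 0.0 → 0.5 → 1.25 → 2.125 → 3.0625 → 4.03125 → 5.015625 → 5.0156

Answer: 5.0156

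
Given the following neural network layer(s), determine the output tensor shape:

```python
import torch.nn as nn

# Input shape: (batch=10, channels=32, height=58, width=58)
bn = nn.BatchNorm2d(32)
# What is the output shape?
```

Input: (10, 32, 58, 58) -> Output: (10, 32, 58, 58)

Answer: (10, 32, 58, 58)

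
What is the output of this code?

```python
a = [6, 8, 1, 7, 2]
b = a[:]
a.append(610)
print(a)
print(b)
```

Key concept: slice [:] creates copy.
Step by step:
`a = [6, 8, 1, 7, 2]` → a = [6, 8, 1, 7, 2]
`b = a[:]` → b = [6, 8, 1, 7, 2]
`a.append(610)` → a = [6, 8, 1, 7, 2, 610]
`print(a)` → prints [6, 8, 1, 7, 2, 610]
`print(b)` → prints [6, 8, 1, 7, 2]

Answer:
[6, 8, 1, 7, 2, 610]
[6, 8, 1, 7, 2]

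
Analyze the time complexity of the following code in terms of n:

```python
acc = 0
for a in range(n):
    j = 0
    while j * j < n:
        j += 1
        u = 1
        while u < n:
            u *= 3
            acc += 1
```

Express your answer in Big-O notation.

Each loop level contributes: n × √n × log n. Multiplying the contributions gives O(n√n log n).

Answer: O(n√n log n)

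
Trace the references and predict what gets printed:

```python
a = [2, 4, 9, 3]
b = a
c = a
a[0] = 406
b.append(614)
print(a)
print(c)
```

Key concept: multiple aliases.
Step by step:
`a = [2, 4, 9, 3]` → a = [2, 4, 9, 3]
`b = a` → b = [2, 4, 9, 3] (same object as a)
`c = a` → c = [2, 4, 9, 3] (same object as a, b)
`a[0] = 406` → a = [406, 4, 9, 3] (same object as b, c); b = [406, 4, 9, 3] (same object as a, c); c = [406, 4, 9, 3] (same object as a, b)
`b.append(614)` → a = [406, 4, 9, 3, 614] (same object as b, c); b = [406, 4, 9, 3, 614] (same object as a, c); c = [406, 4, 9, 3, 614] (same object as a, b)
`print(a)` → prints [406, 4, 9, 3, 614]
`print(c)` → prints [406, 4, 9, 3, 614]

Answer:
[406, 4, 9, 3, 614]
[406, 4, 9, 3, 614]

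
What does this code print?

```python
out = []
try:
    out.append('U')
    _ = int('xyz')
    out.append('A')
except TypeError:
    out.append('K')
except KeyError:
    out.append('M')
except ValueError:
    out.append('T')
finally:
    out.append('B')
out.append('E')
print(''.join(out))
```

Execution trace: 'U' (try body) → 'T' (except ValueError) → 'B' (finally) → 'E' (after the try/except). Output: UTBE

Answer: UTBE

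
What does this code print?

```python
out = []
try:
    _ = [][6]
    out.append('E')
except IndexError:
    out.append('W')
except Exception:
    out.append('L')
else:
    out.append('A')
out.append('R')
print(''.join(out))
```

Execution trace: 'W' (except IndexError) → 'R' (after the try/except). Output: WR

Answer: WR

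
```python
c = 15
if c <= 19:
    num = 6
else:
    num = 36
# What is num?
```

Trace:
`c = 15` → c = 15
`if c <= 19: ...` → c <= 19 is True → num = 6
So num = 6

Answer: 6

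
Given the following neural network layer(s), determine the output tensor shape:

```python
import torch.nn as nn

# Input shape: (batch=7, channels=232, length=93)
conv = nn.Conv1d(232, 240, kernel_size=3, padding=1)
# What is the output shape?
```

Input: (7, 232, 93) -> Output: (7, 240, 93)

Answer: (7, 240, 93)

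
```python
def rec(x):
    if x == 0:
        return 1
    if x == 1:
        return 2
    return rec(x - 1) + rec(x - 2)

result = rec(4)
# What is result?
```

Build up from base cases: rec(0)=1, rec(1)=2, rec(2)=3, rec(3)=5, rec(4)=8

Answer: 8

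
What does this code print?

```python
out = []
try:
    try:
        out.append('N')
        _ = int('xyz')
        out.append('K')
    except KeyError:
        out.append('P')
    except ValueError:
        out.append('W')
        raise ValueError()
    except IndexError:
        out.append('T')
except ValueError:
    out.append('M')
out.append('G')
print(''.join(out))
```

Execution trace: 'N' (inner try body) → 'W' (inner except ValueError) → 'M' (outer except ValueError) → 'G' (after the try/except). Output: NWMG

Answer: NWMG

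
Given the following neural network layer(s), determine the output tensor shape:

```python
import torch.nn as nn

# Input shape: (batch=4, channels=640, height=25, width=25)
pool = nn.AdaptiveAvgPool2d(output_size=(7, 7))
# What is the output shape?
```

Input: (4, 640, 25, 25) -> Output: (4, 640, 7, 7)

Answer: (4, 640, 7, 7)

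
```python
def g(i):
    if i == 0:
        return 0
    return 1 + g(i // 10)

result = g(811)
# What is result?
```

Count of digits of 811: 3

Answer: 3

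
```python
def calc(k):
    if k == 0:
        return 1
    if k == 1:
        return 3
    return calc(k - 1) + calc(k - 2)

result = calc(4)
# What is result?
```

Build up from base cases: calc(0)=1, calc(1)=3, calc(2)=4, calc(3)=7, calc(4)=11

Answer: 11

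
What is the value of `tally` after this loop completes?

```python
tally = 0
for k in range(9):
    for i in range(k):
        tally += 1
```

Triangle number: 0+1+2+...+8
`tally` takes the values: 0 → 1 → 2 → 3 → 4 → 5 → 6 → 7 → 8 → 9 → 10 → 11 → 12 → 13 → 14 → 15 → 16 → 17 → 18 → 19 → 20 → 21 → 22 → 23 → 24 → 25 → 26 → 27 → 28 → 29 → 30 → 31 → 32 → 33 → 34 → 35 → 36

Answer: 36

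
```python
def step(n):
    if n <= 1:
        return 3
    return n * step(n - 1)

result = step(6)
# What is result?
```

step(6) = 6 * 5 * 4 * 3 * 2 * 3 = 2160

Answer: 2160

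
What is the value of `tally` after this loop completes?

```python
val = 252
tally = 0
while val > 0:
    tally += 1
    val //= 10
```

Count digits by repeated division by 10
`tally` takes the values: 0 → 1 → 2 → 3

Answer: 3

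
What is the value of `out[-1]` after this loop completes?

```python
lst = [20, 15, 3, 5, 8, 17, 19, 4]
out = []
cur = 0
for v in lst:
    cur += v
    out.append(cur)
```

Cumulative sum ends at 91
`out` takes the values: [] → [20] → [20, 35] → [20, 35, 38] → [20, 35, 38, 43] → [20, 35, 38, 43, 51] → [20, 35, 38, 43, 51, 68] → [20, 35, 38, 43, 51, 68, 87] → [20, 35, 38, 43, 51, 68, 87, 91]
So `out[-1]` = 91

Answer: 91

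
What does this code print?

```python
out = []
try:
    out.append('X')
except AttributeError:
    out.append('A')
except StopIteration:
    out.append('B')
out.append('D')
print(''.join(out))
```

Execution trace: 'X' (try body, no exception) → 'D' (after the try/except). Output: XD

Answer: XD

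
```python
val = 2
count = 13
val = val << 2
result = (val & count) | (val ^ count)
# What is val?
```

Trace:
`val = 2` → val = 2
`count = 13` → count = 13
`val = val << 2` → val = 8
`result = (val & count) | (val ^ count)` → result = 13
So val = 8

Answer: 8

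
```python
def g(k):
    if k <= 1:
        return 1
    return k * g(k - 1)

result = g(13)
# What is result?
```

g(13) = 13 * 12 * 11 * 10 * 9 * 8 * 7 * 6 * 5 * 4 * 3 * 2 * 1 = 6227020800

Answer: 6227020800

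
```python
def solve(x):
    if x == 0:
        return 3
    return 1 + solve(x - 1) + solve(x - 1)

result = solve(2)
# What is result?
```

solve(x) = 1 + 2·solve(x-1), solve(0)=3. Closed form: (3+1)·2^2 - 1 = 15.

Answer: 15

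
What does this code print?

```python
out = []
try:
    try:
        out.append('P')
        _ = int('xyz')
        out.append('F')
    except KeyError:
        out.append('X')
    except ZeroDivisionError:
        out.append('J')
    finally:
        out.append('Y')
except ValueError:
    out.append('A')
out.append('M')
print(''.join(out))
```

Execution trace: 'P' (try body) → 'Y' (finally) → 'A' (outer except ValueError) → 'M' (after the try/except). Output: PYAM

Answer: PYAM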